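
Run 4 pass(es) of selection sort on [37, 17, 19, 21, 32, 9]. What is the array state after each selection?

Pass 1: Select minimum 9 at index 5, swap -> [9, 17, 19, 21, 32, 37]
Pass 2: Select minimum 17 at index 1, swap -> [9, 17, 19, 21, 32, 37]
Pass 3: Select minimum 19 at index 2, swap -> [9, 17, 19, 21, 32, 37]
Pass 4: Select minimum 21 at index 3, swap -> [9, 17, 19, 21, 32, 37]


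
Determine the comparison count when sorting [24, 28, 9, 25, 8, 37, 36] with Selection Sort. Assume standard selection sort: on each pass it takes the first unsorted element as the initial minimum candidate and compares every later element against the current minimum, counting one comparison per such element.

Pass 1: scan indices 1..6 for the minimum = 6 comparison(s); min is 8, place at index 0 -> [8, 28, 9, 25, 24, 37, 36]
Pass 2: scan indices 2..6 for the minimum = 5 comparison(s); min is 9, place at index 1 -> [8, 9, 28, 25, 24, 37, 36]
Pass 3: scan indices 3..6 for the minimum = 4 comparison(s); min is 24, place at index 2 -> [8, 9, 24, 25, 28, 37, 36]
Pass 4: scan indices 4..6 for the minimum = 3 comparison(s); min is 25, place at index 3 -> [8, 9, 24, 25, 28, 37, 36]
Pass 5: scan indices 5..6 for the minimum = 2 comparison(s); min is 28, place at index 4 -> [8, 9, 24, 25, 28, 37, 36]
Pass 6: scan indices 6..6 for the minimum = 1 comparison(s); min is 36, place at index 5 -> [8, 9, 24, 25, 28, 36, 37]
Selection sort always scans the whole unsorted suffix, so the count is (n-1) + (n-2) + ... + 1 = n(n-1)/2 = 7*6/2 = 21 regardless of the input order.
Total comparisons: 6 + 5 + 4 + 3 + 2 + 1 = 21


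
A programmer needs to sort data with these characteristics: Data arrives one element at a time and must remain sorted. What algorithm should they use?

Best choice: Insertion sort
Reason: Insertion sort naturally handles online/streaming input by inserting each new element into sorted position


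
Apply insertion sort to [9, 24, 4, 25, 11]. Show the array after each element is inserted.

First element 9 is already 'sorted'
Insert 24: shifted 0 elements -> [9, 24, 4, 25, 11]
Insert 4: shifted 2 elements -> [4, 9, 24, 25, 11]
Insert 25: shifted 0 elements -> [4, 9, 24, 25, 11]
Insert 11: shifted 2 elements -> [4, 9, 11, 24, 25]


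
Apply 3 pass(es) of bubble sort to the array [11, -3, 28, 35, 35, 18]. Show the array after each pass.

After pass 1: [-3, 11, 28, 35, 18, 35] (2 swaps)
After pass 2: [-3, 11, 28, 18, 35, 35] (1 swaps)
After pass 3: [-3, 11, 18, 28, 35, 35] (1 swaps)
Total swaps: 4


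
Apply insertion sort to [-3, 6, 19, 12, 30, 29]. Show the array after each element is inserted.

First element -3 is already 'sorted'
Insert 6: shifted 0 elements -> [-3, 6, 19, 12, 30, 29]
Insert 19: shifted 0 elements -> [-3, 6, 19, 12, 30, 29]
Insert 12: shifted 1 elements -> [-3, 6, 12, 19, 30, 29]
Insert 30: shifted 0 elements -> [-3, 6, 12, 19, 30, 29]
Insert 29: shifted 1 elements -> [-3, 6, 12, 19, 29, 30]


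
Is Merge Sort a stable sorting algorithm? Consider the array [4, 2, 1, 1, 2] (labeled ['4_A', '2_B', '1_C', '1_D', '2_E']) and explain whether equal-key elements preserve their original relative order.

Trace Merge Sort on the labeled array (the key is the number; the letter only tracks identity):
  Merge [4_A] + [2_B] -> [2_B, 4_A]
  Merge [1_D] + [2_E] -> [1_D, 2_E]
  Merge [1_C] + [1_D, 2_E] -> [1_C, 1_D, 2_E]
  Merge [2_B, 4_A] + [1_C, 1_D, 2_E] -> [1_C, 1_D, 2_B, 2_E, 4_A]
Final order: [1_C, 1_D, 2_B, 2_E, 4_A]
Equal keys:
  value 1: originally 1_C, 1_D; after sorting 1_C, 1_D -> order preserved
  value 2: originally 2_B, 2_E; after sorting 2_B, 2_E -> order preserved
All equal keys kept their original relative order. Merge Sort is stable: when the heads of the two halves are equal the merge takes from the left half first.
Answer: Stable


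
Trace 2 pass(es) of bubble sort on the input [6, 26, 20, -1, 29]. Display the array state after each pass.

After pass 1: [6, 20, -1, 26, 29] (2 swaps)
After pass 2: [6, -1, 20, 26, 29] (1 swaps)
Total swaps: 3


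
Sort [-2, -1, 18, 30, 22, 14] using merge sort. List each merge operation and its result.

Divide and conquer:
  Merge [-1] + [18] -> [-1, 18]
  Merge [-2] + [-1, 18] -> [-2, -1, 18]
  Merge [22] + [14] -> [14, 22]
  Merge [30] + [14, 22] -> [14, 22, 30]
  Merge [-2, -1, 18] + [14, 22, 30] -> [-2, -1, 14, 18, 22, 30]


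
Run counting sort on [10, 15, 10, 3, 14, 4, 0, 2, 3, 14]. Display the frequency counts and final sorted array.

Count array: [1, 0, 1, 2, 1, 0, 0, 0, 0, 0, 2, 0, 0, 0, 2, 1]
(count[i] = number of elements equal to i)
Cumulative count: [1, 1, 2, 4, 5, 5, 5, 5, 5, 5, 7, 7, 7, 7, 9, 10]
Sorted: [0, 2, 3, 3, 4, 10, 10, 14, 14, 15]


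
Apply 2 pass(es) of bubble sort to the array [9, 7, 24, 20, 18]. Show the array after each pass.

After pass 1: [7, 9, 20, 18, 24] (3 swaps)
After pass 2: [7, 9, 18, 20, 24] (1 swaps)
Total swaps: 4


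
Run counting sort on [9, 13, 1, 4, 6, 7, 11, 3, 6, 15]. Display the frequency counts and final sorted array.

Count array: [0, 1, 0, 1, 1, 0, 2, 1, 0, 1, 0, 1, 0, 1, 0, 1]
(count[i] = number of elements equal to i)
Cumulative count: [0, 1, 1, 2, 3, 3, 5, 6, 6, 7, 7, 8, 8, 9, 9, 10]
Sorted: [1, 3, 4, 6, 6, 7, 9, 11, 13, 15]


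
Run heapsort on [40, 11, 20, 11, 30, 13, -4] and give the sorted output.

Build heap: [40, 30, 20, 11, 11, 13, -4]
Extract 40: [30, 11, 20, -4, 11, 13, 40]
Extract 30: [20, 11, 13, -4, 11, 30, 40]
Extract 20: [13, 11, 11, -4, 20, 30, 40]
Extract 13: [11, -4, 11, 13, 20, 30, 40]
Extract 11: [11, -4, 11, 13, 20, 30, 40]
Extract 11: [-4, 11, 11, 13, 20, 30, 40]


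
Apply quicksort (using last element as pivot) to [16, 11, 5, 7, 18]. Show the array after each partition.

Partition 1: pivot=18 at index 4 -> [16, 11, 5, 7, 18]
Partition 2: pivot=7 at index 1 -> [5, 7, 16, 11, 18]
Partition 3: pivot=11 at index 2 -> [5, 7, 11, 16, 18]


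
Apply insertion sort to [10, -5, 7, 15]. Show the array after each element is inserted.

First element 10 is already 'sorted'
Insert -5: shifted 1 elements -> [-5, 10, 7, 15]
Insert 7: shifted 1 elements -> [-5, 7, 10, 15]
Insert 15: shifted 0 elements -> [-5, 7, 10, 15]


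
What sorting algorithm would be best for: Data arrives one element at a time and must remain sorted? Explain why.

Best choice: Insertion sort
Reason: Insertion sort naturally handles online/streaming input by inserting each new element into sorted position


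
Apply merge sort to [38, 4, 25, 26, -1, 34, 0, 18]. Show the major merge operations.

Divide and conquer:
  Merge [38] + [4] -> [4, 38]
  Merge [25] + [26] -> [25, 26]
  Merge [4, 38] + [25, 26] -> [4, 25, 26, 38]
  Merge [-1] + [34] -> [-1, 34]
  Merge [0] + [18] -> [0, 18]
  Merge [-1, 34] + [0, 18] -> [-1, 0, 18, 34]
  Merge [4, 25, 26, 38] + [-1, 0, 18, 34] -> [-1, 0, 4, 18, 25, 26, 34, 38]


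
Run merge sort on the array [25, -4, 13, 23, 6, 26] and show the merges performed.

Divide and conquer:
  Merge [-4] + [13] -> [-4, 13]
  Merge [25] + [-4, 13] -> [-4, 13, 25]
  Merge [6] + [26] -> [6, 26]
  Merge [23] + [6, 26] -> [6, 23, 26]
  Merge [-4, 13, 25] + [6, 23, 26] -> [-4, 6, 13, 23, 25, 26]


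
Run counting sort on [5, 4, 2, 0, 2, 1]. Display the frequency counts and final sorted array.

Count array: [1, 1, 2, 0, 1, 1]
(count[i] = number of elements equal to i)
Cumulative count: [1, 2, 4, 4, 5, 6]
Sorted: [0, 1, 2, 2, 4, 5]


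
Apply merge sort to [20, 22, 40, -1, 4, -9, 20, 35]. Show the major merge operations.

Divide and conquer:
  Merge [20] + [22] -> [20, 22]
  Merge [40] + [-1] -> [-1, 40]
  Merge [20, 22] + [-1, 40] -> [-1, 20, 22, 40]
  Merge [4] + [-9] -> [-9, 4]
  Merge [20] + [35] -> [20, 35]
  Merge [-9, 4] + [20, 35] -> [-9, 4, 20, 35]
  Merge [-1, 20, 22, 40] + [-9, 4, 20, 35] -> [-9, -1, 4, 20, 20, 22, 35, 40]


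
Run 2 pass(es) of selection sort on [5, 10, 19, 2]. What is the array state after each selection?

Pass 1: Select minimum 2 at index 3, swap -> [2, 10, 19, 5]
Pass 2: Select minimum 5 at index 3, swap -> [2, 5, 19, 10]


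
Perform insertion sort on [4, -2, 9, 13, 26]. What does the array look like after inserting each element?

First element 4 is already 'sorted'
Insert -2: shifted 1 elements -> [-2, 4, 9, 13, 26]
Insert 9: shifted 0 elements -> [-2, 4, 9, 13, 26]
Insert 13: shifted 0 elements -> [-2, 4, 9, 13, 26]
Insert 26: shifted 0 elements -> [-2, 4, 9, 13, 26]


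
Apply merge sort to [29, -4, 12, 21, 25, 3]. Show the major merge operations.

Divide and conquer:
  Merge [-4] + [12] -> [-4, 12]
  Merge [29] + [-4, 12] -> [-4, 12, 29]
  Merge [25] + [3] -> [3, 25]
  Merge [21] + [3, 25] -> [3, 21, 25]
  Merge [-4, 12, 29] + [3, 21, 25] -> [-4, 3, 12, 21, 25, 29]


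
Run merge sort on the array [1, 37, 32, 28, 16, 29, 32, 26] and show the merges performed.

Divide and conquer:
  Merge [1] + [37] -> [1, 37]
  Merge [32] + [28] -> [28, 32]
  Merge [1, 37] + [28, 32] -> [1, 28, 32, 37]
  Merge [16] + [29] -> [16, 29]
  Merge [32] + [26] -> [26, 32]
  Merge [16, 29] + [26, 32] -> [16, 26, 29, 32]
  Merge [1, 28, 32, 37] + [16, 26, 29, 32] -> [1, 16, 26, 28, 29, 32, 32, 37]


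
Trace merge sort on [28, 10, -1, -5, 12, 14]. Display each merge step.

Divide and conquer:
  Merge [10] + [-1] -> [-1, 10]
  Merge [28] + [-1, 10] -> [-1, 10, 28]
  Merge [12] + [14] -> [12, 14]
  Merge [-5] + [12, 14] -> [-5, 12, 14]
  Merge [-1, 10, 28] + [-5, 12, 14] -> [-5, -1, 10, 12, 14, 28]


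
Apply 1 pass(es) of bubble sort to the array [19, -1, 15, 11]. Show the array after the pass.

After pass 1: [-1, 15, 11, 19] (3 swaps)
Total swaps: 3


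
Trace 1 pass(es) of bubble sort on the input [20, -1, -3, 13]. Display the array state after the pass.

After pass 1: [-1, -3, 13, 20] (3 swaps)
Total swaps: 3


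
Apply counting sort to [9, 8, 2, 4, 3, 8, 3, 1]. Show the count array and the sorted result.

Count array: [0, 1, 1, 2, 1, 0, 0, 0, 2, 1]
(count[i] = number of elements equal to i)
Cumulative count: [0, 1, 2, 4, 5, 5, 5, 5, 7, 8]
Sorted: [1, 2, 3, 3, 4, 8, 8, 9]


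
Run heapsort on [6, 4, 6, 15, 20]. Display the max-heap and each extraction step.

Build heap: [20, 15, 6, 6, 4]
Extract 20: [15, 6, 6, 4, 20]
Extract 15: [6, 4, 6, 15, 20]
Extract 6: [6, 4, 6, 15, 20]
Extract 6: [4, 6, 6, 15, 20]


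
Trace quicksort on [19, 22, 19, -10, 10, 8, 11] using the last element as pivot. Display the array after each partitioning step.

Partition 1: pivot=11 at index 3 -> [-10, 10, 8, 11, 22, 19, 19]
Partition 2: pivot=8 at index 1 -> [-10, 8, 10, 11, 22, 19, 19]
Partition 3: pivot=19 at index 5 -> [-10, 8, 10, 11, 19, 19, 22]


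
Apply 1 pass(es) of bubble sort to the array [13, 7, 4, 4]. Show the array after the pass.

After pass 1: [7, 4, 4, 13] (3 swaps)
Total swaps: 3


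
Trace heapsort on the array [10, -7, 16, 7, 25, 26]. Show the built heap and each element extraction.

Build heap: [26, 25, 16, 7, -7, 10]
Extract 26: [25, 10, 16, 7, -7, 26]
Extract 25: [16, 10, -7, 7, 25, 26]
Extract 16: [10, 7, -7, 16, 25, 26]
Extract 10: [7, -7, 10, 16, 25, 26]
Extract 7: [-7, 7, 10, 16, 25, 26]


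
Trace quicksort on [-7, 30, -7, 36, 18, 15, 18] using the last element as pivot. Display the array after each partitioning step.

Partition 1: pivot=18 at index 4 -> [-7, -7, 18, 15, 18, 36, 30]
Partition 2: pivot=15 at index 2 -> [-7, -7, 15, 18, 18, 36, 30]
Partition 3: pivot=-7 at index 1 -> [-7, -7, 15, 18, 18, 36, 30]
Partition 4: pivot=30 at index 5 -> [-7, -7, 15, 18, 18, 30, 36]


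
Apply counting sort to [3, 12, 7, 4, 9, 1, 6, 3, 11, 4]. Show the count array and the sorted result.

Count array: [0, 1, 0, 2, 2, 0, 1, 1, 0, 1, 0, 1, 1]
(count[i] = number of elements equal to i)
Cumulative count: [0, 1, 1, 3, 5, 5, 6, 7, 7, 8, 8, 9, 10]
Sorted: [1, 3, 3, 4, 4, 6, 7, 9, 11, 12]


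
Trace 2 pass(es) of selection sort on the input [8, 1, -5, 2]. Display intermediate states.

Pass 1: Select minimum -5 at index 2, swap -> [-5, 1, 8, 2]
Pass 2: Select minimum 1 at index 1, swap -> [-5, 1, 8, 2]


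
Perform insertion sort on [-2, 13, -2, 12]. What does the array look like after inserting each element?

First element -2 is already 'sorted'
Insert 13: shifted 0 elements -> [-2, 13, -2, 12]
Insert -2: shifted 1 elements -> [-2, -2, 13, 12]
Insert 12: shifted 1 elements -> [-2, -2, 12, 13]


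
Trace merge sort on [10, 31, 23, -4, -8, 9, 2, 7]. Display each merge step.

Divide and conquer:
  Merge [10] + [31] -> [10, 31]
  Merge [23] + [-4] -> [-4, 23]
  Merge [10, 31] + [-4, 23] -> [-4, 10, 23, 31]
  Merge [-8] + [9] -> [-8, 9]
  Merge [2] + [7] -> [2, 7]
  Merge [-8, 9] + [2, 7] -> [-8, 2, 7, 9]
  Merge [-4, 10, 23, 31] + [-8, 2, 7, 9] -> [-8, -4, 2, 7, 9, 10, 23, 31]


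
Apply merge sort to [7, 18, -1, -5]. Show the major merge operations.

Divide and conquer:
  Merge [7] + [18] -> [7, 18]
  Merge [-1] + [-5] -> [-5, -1]
  Merge [7, 18] + [-5, -1] -> [-5, -1, 7, 18]


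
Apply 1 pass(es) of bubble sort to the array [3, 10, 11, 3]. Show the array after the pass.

After pass 1: [3, 10, 3, 11] (1 swaps)
Total swaps: 1


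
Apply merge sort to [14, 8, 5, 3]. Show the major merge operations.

Divide and conquer:
  Merge [14] + [8] -> [8, 14]
  Merge [5] + [3] -> [3, 5]
  Merge [8, 14] + [3, 5] -> [3, 5, 8, 14]


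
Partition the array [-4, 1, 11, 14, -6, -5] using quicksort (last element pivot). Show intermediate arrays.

Partition 1: pivot=-5 at index 1 -> [-6, -5, 11, 14, -4, 1]
Partition 2: pivot=1 at index 3 -> [-6, -5, -4, 1, 11, 14]
Partition 3: pivot=14 at index 5 -> [-6, -5, -4, 1, 11, 14]


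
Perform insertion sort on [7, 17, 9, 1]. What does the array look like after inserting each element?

First element 7 is already 'sorted'
Insert 17: shifted 0 elements -> [7, 17, 9, 1]
Insert 9: shifted 1 elements -> [7, 9, 17, 1]
Insert 1: shifted 3 elements -> [1, 7, 9, 17]


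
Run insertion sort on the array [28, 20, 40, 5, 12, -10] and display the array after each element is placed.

First element 28 is already 'sorted'
Insert 20: shifted 1 elements -> [20, 28, 40, 5, 12, -10]
Insert 40: shifted 0 elements -> [20, 28, 40, 5, 12, -10]
Insert 5: shifted 3 elements -> [5, 20, 28, 40, 12, -10]
Insert 12: shifted 3 elements -> [5, 12, 20, 28, 40, -10]
Insert -10: shifted 5 elements -> [-10, 5, 12, 20, 28, 40]


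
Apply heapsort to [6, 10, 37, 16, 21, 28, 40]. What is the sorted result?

Build heap: [40, 21, 37, 16, 10, 28, 6]
Extract 40: [37, 21, 28, 16, 10, 6, 40]
Extract 37: [28, 21, 6, 16, 10, 37, 40]
Extract 28: [21, 16, 6, 10, 28, 37, 40]
Extract 21: [16, 10, 6, 21, 28, 37, 40]
Extract 16: [10, 6, 16, 21, 28, 37, 40]
Extract 10: [6, 10, 16, 21, 28, 37, 40]


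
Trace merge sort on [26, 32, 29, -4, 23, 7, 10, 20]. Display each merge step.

Divide and conquer:
  Merge [26] + [32] -> [26, 32]
  Merge [29] + [-4] -> [-4, 29]
  Merge [26, 32] + [-4, 29] -> [-4, 26, 29, 32]
  Merge [23] + [7] -> [7, 23]
  Merge [10] + [20] -> [10, 20]
  Merge [7, 23] + [10, 20] -> [7, 10, 20, 23]
  Merge [-4, 26, 29, 32] + [7, 10, 20, 23] -> [-4, 7, 10, 20, 23, 26, 29, 32]


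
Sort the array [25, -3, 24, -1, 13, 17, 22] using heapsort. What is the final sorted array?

Build heap: [25, 13, 24, -1, -3, 17, 22]
Extract 25: [24, 13, 22, -1, -3, 17, 25]
Extract 24: [22, 13, 17, -1, -3, 24, 25]
Extract 22: [17, 13, -3, -1, 22, 24, 25]
Extract 17: [13, -1, -3, 17, 22, 24, 25]
Extract 13: [-1, -3, 13, 17, 22, 24, 25]
Extract -1: [-3, -1, 13, 17, 22, 24, 25]


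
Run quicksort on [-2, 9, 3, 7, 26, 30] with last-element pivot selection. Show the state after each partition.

Partition 1: pivot=30 at index 5 -> [-2, 9, 3, 7, 26, 30]
Partition 2: pivot=26 at index 4 -> [-2, 9, 3, 7, 26, 30]
Partition 3: pivot=7 at index 2 -> [-2, 3, 7, 9, 26, 30]
Partition 4: pivot=3 at index 1 -> [-2, 3, 7, 9, 26, 30]


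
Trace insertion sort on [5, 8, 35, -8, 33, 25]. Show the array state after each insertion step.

First element 5 is already 'sorted'
Insert 8: shifted 0 elements -> [5, 8, 35, -8, 33, 25]
Insert 35: shifted 0 elements -> [5, 8, 35, -8, 33, 25]
Insert -8: shifted 3 elements -> [-8, 5, 8, 35, 33, 25]
Insert 33: shifted 1 elements -> [-8, 5, 8, 33, 35, 25]
Insert 25: shifted 2 elements -> [-8, 5, 8, 25, 33, 35]


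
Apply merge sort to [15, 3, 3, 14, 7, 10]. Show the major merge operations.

Divide and conquer:
  Merge [3] + [3] -> [3, 3]
  Merge [15] + [3, 3] -> [3, 3, 15]
  Merge [7] + [10] -> [7, 10]
  Merge [14] + [7, 10] -> [7, 10, 14]
  Merge [3, 3, 15] + [7, 10, 14] -> [3, 3, 7, 10, 14, 15]


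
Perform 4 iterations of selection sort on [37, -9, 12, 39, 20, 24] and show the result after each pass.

Pass 1: Select minimum -9 at index 1, swap -> [-9, 37, 12, 39, 20, 24]
Pass 2: Select minimum 12 at index 2, swap -> [-9, 12, 37, 39, 20, 24]
Pass 3: Select minimum 20 at index 4, swap -> [-9, 12, 20, 39, 37, 24]
Pass 4: Select minimum 24 at index 5, swap -> [-9, 12, 20, 24, 37, 39]


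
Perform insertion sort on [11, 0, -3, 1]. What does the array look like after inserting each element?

First element 11 is already 'sorted'
Insert 0: shifted 1 elements -> [0, 11, -3, 1]
Insert -3: shifted 2 elements -> [-3, 0, 11, 1]
Insert 1: shifted 1 elements -> [-3, 0, 1, 11]


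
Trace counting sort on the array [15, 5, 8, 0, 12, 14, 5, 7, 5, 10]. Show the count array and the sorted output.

Count array: [1, 0, 0, 0, 0, 3, 0, 1, 1, 0, 1, 0, 1, 0, 1, 1]
(count[i] = number of elements equal to i)
Cumulative count: [1, 1, 1, 1, 1, 4, 4, 5, 6, 6, 7, 7, 8, 8, 9, 10]
Sorted: [0, 5, 5, 5, 7, 8, 10, 12, 14, 15]


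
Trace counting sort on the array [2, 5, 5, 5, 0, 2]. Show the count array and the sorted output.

Count array: [1, 0, 2, 0, 0, 3]
(count[i] = number of elements equal to i)
Cumulative count: [1, 1, 3, 3, 3, 6]
Sorted: [0, 2, 2, 5, 5, 5]


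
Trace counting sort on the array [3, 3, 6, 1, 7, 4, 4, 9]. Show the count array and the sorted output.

Count array: [0, 1, 0, 2, 2, 0, 1, 1, 0, 1]
(count[i] = number of elements equal to i)
Cumulative count: [0, 1, 1, 3, 5, 5, 6, 7, 7, 8]
Sorted: [1, 3, 3, 4, 4, 6, 7, 9]


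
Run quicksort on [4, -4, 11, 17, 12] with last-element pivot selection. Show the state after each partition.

Partition 1: pivot=12 at index 3 -> [4, -4, 11, 12, 17]
Partition 2: pivot=11 at index 2 -> [4, -4, 11, 12, 17]
Partition 3: pivot=-4 at index 0 -> [-4, 4, 11, 12, 17]


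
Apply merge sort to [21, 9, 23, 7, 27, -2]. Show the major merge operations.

Divide and conquer:
  Merge [9] + [23] -> [9, 23]
  Merge [21] + [9, 23] -> [9, 21, 23]
  Merge [27] + [-2] -> [-2, 27]
  Merge [7] + [-2, 27] -> [-2, 7, 27]
  Merge [9, 21, 23] + [-2, 7, 27] -> [-2, 7, 9, 21, 23, 27]


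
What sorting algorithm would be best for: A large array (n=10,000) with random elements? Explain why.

Best choice: Quicksort or Mergesort
Reason: Both have O(n log n) average case; quicksort has lower constant factors


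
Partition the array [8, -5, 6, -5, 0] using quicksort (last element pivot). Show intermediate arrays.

Partition 1: pivot=0 at index 2 -> [-5, -5, 0, 8, 6]
Partition 2: pivot=-5 at index 1 -> [-5, -5, 0, 8, 6]
Partition 3: pivot=6 at index 3 -> [-5, -5, 0, 6, 8]


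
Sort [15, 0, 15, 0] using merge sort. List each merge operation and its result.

Divide and conquer:
  Merge [15] + [0] -> [0, 15]
  Merge [15] + [0] -> [0, 15]
  Merge [0, 15] + [0, 15] -> [0, 0, 15, 15]


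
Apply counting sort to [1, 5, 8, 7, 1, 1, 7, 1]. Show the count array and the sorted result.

Count array: [0, 4, 0, 0, 0, 1, 0, 2, 1]
(count[i] = number of elements equal to i)
Cumulative count: [0, 4, 4, 4, 4, 5, 5, 7, 8]
Sorted: [1, 1, 1, 1, 5, 7, 7, 8]


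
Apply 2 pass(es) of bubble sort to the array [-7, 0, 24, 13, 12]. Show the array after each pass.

After pass 1: [-7, 0, 13, 12, 24] (2 swaps)
After pass 2: [-7, 0, 12, 13, 24] (1 swaps)
Total swaps: 3


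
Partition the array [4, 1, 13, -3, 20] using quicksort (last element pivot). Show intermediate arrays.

Partition 1: pivot=20 at index 4 -> [4, 1, 13, -3, 20]
Partition 2: pivot=-3 at index 0 -> [-3, 1, 13, 4, 20]
Partition 3: pivot=4 at index 2 -> [-3, 1, 4, 13, 20]


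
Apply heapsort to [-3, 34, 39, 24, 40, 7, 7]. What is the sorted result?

Build heap: [40, 34, 39, 24, -3, 7, 7]
Extract 40: [39, 34, 7, 24, -3, 7, 40]
Extract 39: [34, 24, 7, 7, -3, 39, 40]
Extract 34: [24, 7, 7, -3, 34, 39, 40]
Extract 24: [7, -3, 7, 24, 34, 39, 40]
Extract 7: [7, -3, 7, 24, 34, 39, 40]
Extract 7: [-3, 7, 7, 24, 34, 39, 40]


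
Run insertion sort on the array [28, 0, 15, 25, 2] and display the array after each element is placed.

First element 28 is already 'sorted'
Insert 0: shifted 1 elements -> [0, 28, 15, 25, 2]
Insert 15: shifted 1 elements -> [0, 15, 28, 25, 2]
Insert 25: shifted 1 elements -> [0, 15, 25, 28, 2]
Insert 2: shifted 3 elements -> [0, 2, 15, 25, 28]


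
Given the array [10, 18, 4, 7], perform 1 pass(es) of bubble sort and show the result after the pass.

After pass 1: [10, 4, 7, 18] (2 swaps)
Total swaps: 2


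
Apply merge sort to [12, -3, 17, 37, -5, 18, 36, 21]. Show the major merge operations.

Divide and conquer:
  Merge [12] + [-3] -> [-3, 12]
  Merge [17] + [37] -> [17, 37]
  Merge [-3, 12] + [17, 37] -> [-3, 12, 17, 37]
  Merge [-5] + [18] -> [-5, 18]
  Merge [36] + [21] -> [21, 36]
  Merge [-5, 18] + [21, 36] -> [-5, 18, 21, 36]
  Merge [-3, 12, 17, 37] + [-5, 18, 21, 36] -> [-5, -3, 12, 17, 18, 21, 36, 37]


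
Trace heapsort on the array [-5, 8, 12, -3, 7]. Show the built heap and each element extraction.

Build heap: [12, 8, -5, -3, 7]
Extract 12: [8, 7, -5, -3, 12]
Extract 8: [7, -3, -5, 8, 12]
Extract 7: [-3, -5, 7, 8, 12]
Extract -3: [-5, -3, 7, 8, 12]


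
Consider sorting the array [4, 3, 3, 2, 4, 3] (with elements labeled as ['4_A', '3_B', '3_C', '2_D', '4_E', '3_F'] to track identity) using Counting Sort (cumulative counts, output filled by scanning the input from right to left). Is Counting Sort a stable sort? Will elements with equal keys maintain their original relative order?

Trace Counting Sort on the labeled array (the key is the number; the letter only tracks identity):
  Counts for values 0..4: [0, 0, 1, 3, 2]
  Cumulative counts: [0, 0, 1, 4, 6]
  Scan right to left: place 3_F at output index 3
  Scan right to left: place 4_E at output index 5
  Scan right to left: place 2_D at output index 0
  Scan right to left: place 3_C at output index 2
  Scan right to left: place 3_B at output index 1
  Scan right to left: place 4_A at output index 4
  Output: [2_D, 3_B, 3_C, 3_F, 4_A, 4_E]
Equal keys:
  value 3: originally 3_B, 3_C, 3_F; after sorting 3_B, 3_C, 3_F -> order preserved
  value 4: originally 4_A, 4_E; after sorting 4_A, 4_E -> order preserved
All equal keys kept their original relative order. Counting Sort is stable: scanning the input right to left with decreasing cumulative counts places later duplicates at later output positions.
Answer: Stable


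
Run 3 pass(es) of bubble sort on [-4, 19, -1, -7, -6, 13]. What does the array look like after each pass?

After pass 1: [-4, -1, -7, -6, 13, 19] (4 swaps)
After pass 2: [-4, -7, -6, -1, 13, 19] (2 swaps)
After pass 3: [-7, -6, -4, -1, 13, 19] (2 swaps)
Total swaps: 8


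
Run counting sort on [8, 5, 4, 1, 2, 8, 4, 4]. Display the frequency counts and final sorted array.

Count array: [0, 1, 1, 0, 3, 1, 0, 0, 2]
(count[i] = number of elements equal to i)
Cumulative count: [0, 1, 2, 2, 5, 6, 6, 6, 8]
Sorted: [1, 2, 4, 4, 4, 5, 8, 8]


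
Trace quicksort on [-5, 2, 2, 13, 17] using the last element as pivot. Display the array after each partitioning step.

Partition 1: pivot=17 at index 4 -> [-5, 2, 2, 13, 17]
Partition 2: pivot=13 at index 3 -> [-5, 2, 2, 13, 17]
Partition 3: pivot=2 at index 2 -> [-5, 2, 2, 13, 17]
Partition 4: pivot=2 at index 1 -> [-5, 2, 2, 13, 17]


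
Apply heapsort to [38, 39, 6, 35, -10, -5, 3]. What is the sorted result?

Build heap: [39, 38, 6, 35, -10, -5, 3]
Extract 39: [38, 35, 6, 3, -10, -5, 39]
Extract 38: [35, 3, 6, -5, -10, 38, 39]
Extract 35: [6, 3, -10, -5, 35, 38, 39]
Extract 6: [3, -5, -10, 6, 35, 38, 39]
Extract 3: [-5, -10, 3, 6, 35, 38, 39]
Extract -5: [-10, -5, 3, 6, 35, 38, 39]


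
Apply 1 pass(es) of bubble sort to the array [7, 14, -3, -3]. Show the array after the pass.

After pass 1: [7, -3, -3, 14] (2 swaps)
Total swaps: 2


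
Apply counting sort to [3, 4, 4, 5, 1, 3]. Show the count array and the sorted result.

Count array: [0, 1, 0, 2, 2, 1]
(count[i] = number of elements equal to i)
Cumulative count: [0, 1, 1, 3, 5, 6]
Sorted: [1, 3, 3, 4, 4, 5]


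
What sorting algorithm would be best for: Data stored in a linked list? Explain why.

Best choice: Merge sort
Reason: Merge sort doesn't require random access; can be done in O(1) extra space for linked lists


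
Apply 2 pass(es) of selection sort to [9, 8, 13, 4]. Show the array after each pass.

Pass 1: Select minimum 4 at index 3, swap -> [4, 8, 13, 9]
Pass 2: Select minimum 8 at index 1, swap -> [4, 8, 13, 9]


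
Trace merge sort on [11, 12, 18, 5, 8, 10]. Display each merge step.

Divide and conquer:
  Merge [12] + [18] -> [12, 18]
  Merge [11] + [12, 18] -> [11, 12, 18]
  Merge [8] + [10] -> [8, 10]
  Merge [5] + [8, 10] -> [5, 8, 10]
  Merge [11, 12, 18] + [5, 8, 10] -> [5, 8, 10, 11, 12, 18]


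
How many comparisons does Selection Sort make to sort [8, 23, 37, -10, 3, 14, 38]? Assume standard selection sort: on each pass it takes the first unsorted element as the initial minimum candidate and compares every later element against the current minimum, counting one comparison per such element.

Pass 1: scan indices 1..6 for the minimum = 6 comparison(s); min is -10, place at index 0 -> [-10, 23, 37, 8, 3, 14, 38]
Pass 2: scan indices 2..6 for the minimum = 5 comparison(s); min is 3, place at index 1 -> [-10, 3, 37, 8, 23, 14, 38]
Pass 3: scan indices 3..6 for the minimum = 4 comparison(s); min is 8, place at index 2 -> [-10, 3, 8, 37, 23, 14, 38]
Pass 4: scan indices 4..6 for the minimum = 3 comparison(s); min is 14, place at index 3 -> [-10, 3, 8, 14, 23, 37, 38]
Pass 5: scan indices 5..6 for the minimum = 2 comparison(s); min is 23, place at index 4 -> [-10, 3, 8, 14, 23, 37, 38]
Pass 6: scan indices 6..6 for the minimum = 1 comparison(s); min is 37, place at index 5 -> [-10, 3, 8, 14, 23, 37, 38]
Selection sort always scans the whole unsorted suffix, so the count is (n-1) + (n-2) + ... + 1 = n(n-1)/2 = 7*6/2 = 21 regardless of the input order.
Total comparisons: 6 + 5 + 4 + 3 + 2 + 1 = 21


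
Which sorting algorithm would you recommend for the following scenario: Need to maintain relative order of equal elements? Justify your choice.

Best choice: Merge sort or Insertion sort
Reason: Both are stable; quicksort and heapsort are not stable


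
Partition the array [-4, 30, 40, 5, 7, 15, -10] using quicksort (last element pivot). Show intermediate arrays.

Partition 1: pivot=-10 at index 0 -> [-10, 30, 40, 5, 7, 15, -4]
Partition 2: pivot=-4 at index 1 -> [-10, -4, 40, 5, 7, 15, 30]
Partition 3: pivot=30 at index 5 -> [-10, -4, 5, 7, 15, 30, 40]
Partition 4: pivot=15 at index 4 -> [-10, -4, 5, 7, 15, 30, 40]
Partition 5: pivot=7 at index 3 -> [-10, -4, 5, 7, 15, 30, 40]


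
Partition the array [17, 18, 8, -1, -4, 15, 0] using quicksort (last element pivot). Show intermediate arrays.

Partition 1: pivot=0 at index 2 -> [-1, -4, 0, 17, 18, 15, 8]
Partition 2: pivot=-4 at index 0 -> [-4, -1, 0, 17, 18, 15, 8]
Partition 3: pivot=8 at index 3 -> [-4, -1, 0, 8, 18, 15, 17]
Partition 4: pivot=17 at index 5 -> [-4, -1, 0, 8, 15, 17, 18]


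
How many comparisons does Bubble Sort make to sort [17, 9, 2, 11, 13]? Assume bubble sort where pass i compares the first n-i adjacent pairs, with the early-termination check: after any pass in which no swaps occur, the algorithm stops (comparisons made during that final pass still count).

Pass 1: compare adjacent pairs (0,1)..(3,4) = 4 comparison(s), 4 swap(s) -> [9, 2, 11, 13, 17]
Pass 2: compare adjacent pairs (0,1)..(2,3) = 3 comparison(s), 1 swap(s) -> [2, 9, 11, 13, 17]
Pass 3: compare adjacent pairs (0,1)..(1,2) = 2 comparison(s), 0 swap(s) -> [2, 9, 11, 13, 17]
No swaps in this pass, so bubble sort stops here.
Total comparisons: 4 + 3 + 2 = 9


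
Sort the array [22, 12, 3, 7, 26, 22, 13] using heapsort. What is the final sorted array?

Build heap: [26, 22, 22, 7, 12, 3, 13]
Extract 26: [22, 13, 22, 7, 12, 3, 26]
Extract 22: [22, 13, 3, 7, 12, 22, 26]
Extract 22: [13, 12, 3, 7, 22, 22, 26]
Extract 13: [12, 7, 3, 13, 22, 22, 26]
Extract 12: [7, 3, 12, 13, 22, 22, 26]
Extract 7: [3, 7, 12, 13, 22, 22, 26]


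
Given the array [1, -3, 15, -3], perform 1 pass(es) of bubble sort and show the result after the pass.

After pass 1: [-3, 1, -3, 15] (2 swaps)
Total swaps: 2


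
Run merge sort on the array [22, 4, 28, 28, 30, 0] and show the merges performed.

Divide and conquer:
  Merge [4] + [28] -> [4, 28]
  Merge [22] + [4, 28] -> [4, 22, 28]
  Merge [30] + [0] -> [0, 30]
  Merge [28] + [0, 30] -> [0, 28, 30]
  Merge [4, 22, 28] + [0, 28, 30] -> [0, 4, 22, 28, 28, 30]


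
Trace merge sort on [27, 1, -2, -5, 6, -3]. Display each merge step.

Divide and conquer:
  Merge [1] + [-2] -> [-2, 1]
  Merge [27] + [-2, 1] -> [-2, 1, 27]
  Merge [6] + [-3] -> [-3, 6]
  Merge [-5] + [-3, 6] -> [-5, -3, 6]
  Merge [-2, 1, 27] + [-5, -3, 6] -> [-5, -3, -2, 1, 6, 27]


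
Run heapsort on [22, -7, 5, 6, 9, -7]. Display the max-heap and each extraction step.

Build heap: [22, 9, 5, 6, -7, -7]
Extract 22: [9, 6, 5, -7, -7, 22]
Extract 9: [6, -7, 5, -7, 9, 22]
Extract 6: [5, -7, -7, 6, 9, 22]
Extract 5: [-7, -7, 5, 6, 9, 22]
Extract -7: [-7, -7, 5, 6, 9, 22]


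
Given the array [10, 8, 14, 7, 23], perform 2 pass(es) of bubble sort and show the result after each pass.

After pass 1: [8, 10, 7, 14, 23] (2 swaps)
After pass 2: [8, 7, 10, 14, 23] (1 swaps)
Total swaps: 3


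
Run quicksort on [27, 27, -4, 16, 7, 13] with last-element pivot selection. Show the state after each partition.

Partition 1: pivot=13 at index 2 -> [-4, 7, 13, 16, 27, 27]
Partition 2: pivot=7 at index 1 -> [-4, 7, 13, 16, 27, 27]
Partition 3: pivot=27 at index 5 -> [-4, 7, 13, 16, 27, 27]
Partition 4: pivot=27 at index 4 -> [-4, 7, 13, 16, 27, 27]


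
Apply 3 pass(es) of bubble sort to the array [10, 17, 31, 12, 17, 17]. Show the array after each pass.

After pass 1: [10, 17, 12, 17, 17, 31] (3 swaps)
After pass 2: [10, 12, 17, 17, 17, 31] (1 swaps)
After pass 3: [10, 12, 17, 17, 17, 31] (0 swaps)
Total swaps: 4


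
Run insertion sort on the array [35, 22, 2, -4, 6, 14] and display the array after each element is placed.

First element 35 is already 'sorted'
Insert 22: shifted 1 elements -> [22, 35, 2, -4, 6, 14]
Insert 2: shifted 2 elements -> [2, 22, 35, -4, 6, 14]
Insert -4: shifted 3 elements -> [-4, 2, 22, 35, 6, 14]
Insert 6: shifted 2 elements -> [-4, 2, 6, 22, 35, 14]
Insert 14: shifted 2 elements -> [-4, 2, 6, 14, 22, 35]


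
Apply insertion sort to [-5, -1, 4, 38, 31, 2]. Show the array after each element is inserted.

First element -5 is already 'sorted'
Insert -1: shifted 0 elements -> [-5, -1, 4, 38, 31, 2]
Insert 4: shifted 0 elements -> [-5, -1, 4, 38, 31, 2]
Insert 38: shifted 0 elements -> [-5, -1, 4, 38, 31, 2]
Insert 31: shifted 1 elements -> [-5, -1, 4, 31, 38, 2]
Insert 2: shifted 3 elements -> [-5, -1, 2, 4, 31, 38]


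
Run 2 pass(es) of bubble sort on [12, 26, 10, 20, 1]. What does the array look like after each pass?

After pass 1: [12, 10, 20, 1, 26] (3 swaps)
After pass 2: [10, 12, 1, 20, 26] (2 swaps)
Total swaps: 5


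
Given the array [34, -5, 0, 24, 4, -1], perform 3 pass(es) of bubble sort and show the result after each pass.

After pass 1: [-5, 0, 24, 4, -1, 34] (5 swaps)
After pass 2: [-5, 0, 4, -1, 24, 34] (2 swaps)
After pass 3: [-5, 0, -1, 4, 24, 34] (1 swaps)
Total swaps: 8


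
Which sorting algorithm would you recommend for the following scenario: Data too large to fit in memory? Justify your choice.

Best choice: External merge sort
Reason: Minimizes disk I/O by sequential reads/writes


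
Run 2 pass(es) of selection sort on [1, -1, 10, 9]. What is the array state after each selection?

Pass 1: Select minimum -1 at index 1, swap -> [-1, 1, 10, 9]
Pass 2: Select minimum 1 at index 1, swap -> [-1, 1, 10, 9]


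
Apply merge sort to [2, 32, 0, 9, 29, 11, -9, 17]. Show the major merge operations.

Divide and conquer:
  Merge [2] + [32] -> [2, 32]
  Merge [0] + [9] -> [0, 9]
  Merge [2, 32] + [0, 9] -> [0, 2, 9, 32]
  Merge [29] + [11] -> [11, 29]
  Merge [-9] + [17] -> [-9, 17]
  Merge [11, 29] + [-9, 17] -> [-9, 11, 17, 29]
  Merge [0, 2, 9, 32] + [-9, 11, 17, 29] -> [-9, 0, 2, 9, 11, 17, 29, 32]


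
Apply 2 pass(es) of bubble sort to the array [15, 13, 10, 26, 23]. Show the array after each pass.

After pass 1: [13, 10, 15, 23, 26] (3 swaps)
After pass 2: [10, 13, 15, 23, 26] (1 swaps)
Total swaps: 4


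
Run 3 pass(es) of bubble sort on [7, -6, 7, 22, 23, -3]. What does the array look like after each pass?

After pass 1: [-6, 7, 7, 22, -3, 23] (2 swaps)
After pass 2: [-6, 7, 7, -3, 22, 23] (1 swaps)
After pass 3: [-6, 7, -3, 7, 22, 23] (1 swaps)
Total swaps: 4


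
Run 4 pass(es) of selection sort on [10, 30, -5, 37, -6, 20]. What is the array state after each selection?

Pass 1: Select minimum -6 at index 4, swap -> [-6, 30, -5, 37, 10, 20]
Pass 2: Select minimum -5 at index 2, swap -> [-6, -5, 30, 37, 10, 20]
Pass 3: Select minimum 10 at index 4, swap -> [-6, -5, 10, 37, 30, 20]
Pass 4: Select minimum 20 at index 5, swap -> [-6, -5, 10, 20, 30, 37]


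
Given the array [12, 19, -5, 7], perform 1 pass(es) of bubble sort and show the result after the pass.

After pass 1: [12, -5, 7, 19] (2 swaps)
Total swaps: 2


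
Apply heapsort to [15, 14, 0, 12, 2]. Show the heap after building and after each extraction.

Build heap: [15, 14, 0, 12, 2]
Extract 15: [14, 12, 0, 2, 15]
Extract 14: [12, 2, 0, 14, 15]
Extract 12: [2, 0, 12, 14, 15]
Extract 2: [0, 2, 12, 14, 15]


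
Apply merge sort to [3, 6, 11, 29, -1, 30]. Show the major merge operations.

Divide and conquer:
  Merge [6] + [11] -> [6, 11]
  Merge [3] + [6, 11] -> [3, 6, 11]
  Merge [-1] + [30] -> [-1, 30]
  Merge [29] + [-1, 30] -> [-1, 29, 30]
  Merge [3, 6, 11] + [-1, 29, 30] -> [-1, 3, 6, 11, 29, 30]


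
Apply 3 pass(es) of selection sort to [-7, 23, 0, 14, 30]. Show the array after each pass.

Pass 1: Select minimum -7 at index 0, swap -> [-7, 23, 0, 14, 30]
Pass 2: Select minimum 0 at index 2, swap -> [-7, 0, 23, 14, 30]
Pass 3: Select minimum 14 at index 3, swap -> [-7, 0, 14, 23, 30]


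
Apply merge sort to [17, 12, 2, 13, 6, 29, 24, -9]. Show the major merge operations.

Divide and conquer:
  Merge [17] + [12] -> [12, 17]
  Merge [2] + [13] -> [2, 13]
  Merge [12, 17] + [2, 13] -> [2, 12, 13, 17]
  Merge [6] + [29] -> [6, 29]
  Merge [24] + [-9] -> [-9, 24]
  Merge [6, 29] + [-9, 24] -> [-9, 6, 24, 29]
  Merge [2, 12, 13, 17] + [-9, 6, 24, 29] -> [-9, 2, 6, 12, 13, 17, 24, 29]


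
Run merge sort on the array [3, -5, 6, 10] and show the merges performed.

Divide and conquer:
  Merge [3] + [-5] -> [-5, 3]
  Merge [6] + [10] -> [6, 10]
  Merge [-5, 3] + [6, 10] -> [-5, 3, 6, 10]


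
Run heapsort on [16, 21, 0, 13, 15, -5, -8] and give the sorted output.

Build heap: [21, 16, 0, 13, 15, -5, -8]
Extract 21: [16, 15, 0, 13, -8, -5, 21]
Extract 16: [15, 13, 0, -5, -8, 16, 21]
Extract 15: [13, -5, 0, -8, 15, 16, 21]
Extract 13: [0, -5, -8, 13, 15, 16, 21]
Extract 0: [-5, -8, 0, 13, 15, 16, 21]
Extract -5: [-8, -5, 0, 13, 15, 16, 21]


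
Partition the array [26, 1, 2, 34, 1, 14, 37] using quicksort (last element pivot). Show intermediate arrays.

Partition 1: pivot=37 at index 6 -> [26, 1, 2, 34, 1, 14, 37]
Partition 2: pivot=14 at index 3 -> [1, 2, 1, 14, 26, 34, 37]
Partition 3: pivot=1 at index 1 -> [1, 1, 2, 14, 26, 34, 37]
Partition 4: pivot=34 at index 5 -> [1, 1, 2, 14, 26, 34, 37]


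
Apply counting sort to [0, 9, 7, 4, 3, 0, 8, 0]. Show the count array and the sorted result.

Count array: [3, 0, 0, 1, 1, 0, 0, 1, 1, 1]
(count[i] = number of elements equal to i)
Cumulative count: [3, 3, 3, 4, 5, 5, 5, 6, 7, 8]
Sorted: [0, 0, 0, 3, 4, 7, 8, 9]


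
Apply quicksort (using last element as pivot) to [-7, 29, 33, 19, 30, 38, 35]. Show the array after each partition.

Partition 1: pivot=35 at index 5 -> [-7, 29, 33, 19, 30, 35, 38]
Partition 2: pivot=30 at index 3 -> [-7, 29, 19, 30, 33, 35, 38]
Partition 3: pivot=19 at index 1 -> [-7, 19, 29, 30, 33, 35, 38]


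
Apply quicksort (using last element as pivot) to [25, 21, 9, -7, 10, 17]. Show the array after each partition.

Partition 1: pivot=17 at index 3 -> [9, -7, 10, 17, 25, 21]
Partition 2: pivot=10 at index 2 -> [9, -7, 10, 17, 25, 21]
Partition 3: pivot=-7 at index 0 -> [-7, 9, 10, 17, 25, 21]
Partition 4: pivot=21 at index 4 -> [-7, 9, 10, 17, 21, 25]


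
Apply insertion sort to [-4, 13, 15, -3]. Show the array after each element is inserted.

First element -4 is already 'sorted'
Insert 13: shifted 0 elements -> [-4, 13, 15, -3]
Insert 15: shifted 0 elements -> [-4, 13, 15, -3]
Insert -3: shifted 2 elements -> [-4, -3, 13, 15]


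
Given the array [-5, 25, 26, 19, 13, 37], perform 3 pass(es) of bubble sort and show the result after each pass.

After pass 1: [-5, 25, 19, 13, 26, 37] (2 swaps)
After pass 2: [-5, 19, 13, 25, 26, 37] (2 swaps)
After pass 3: [-5, 13, 19, 25, 26, 37] (1 swaps)
Total swaps: 5


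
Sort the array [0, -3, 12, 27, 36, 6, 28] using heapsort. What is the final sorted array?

Build heap: [36, 27, 28, 0, -3, 6, 12]
Extract 36: [28, 27, 12, 0, -3, 6, 36]
Extract 28: [27, 6, 12, 0, -3, 28, 36]
Extract 27: [12, 6, -3, 0, 27, 28, 36]
Extract 12: [6, 0, -3, 12, 27, 28, 36]
Extract 6: [0, -3, 6, 12, 27, 28, 36]
Extract 0: [-3, 0, 6, 12, 27, 28, 36]


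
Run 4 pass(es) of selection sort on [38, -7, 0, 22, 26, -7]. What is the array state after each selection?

Pass 1: Select minimum -7 at index 1, swap -> [-7, 38, 0, 22, 26, -7]
Pass 2: Select minimum -7 at index 5, swap -> [-7, -7, 0, 22, 26, 38]
Pass 3: Select minimum 0 at index 2, swap -> [-7, -7, 0, 22, 26, 38]
Pass 4: Select minimum 22 at index 3, swap -> [-7, -7, 0, 22, 26, 38]


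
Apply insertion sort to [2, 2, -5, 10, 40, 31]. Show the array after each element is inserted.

First element 2 is already 'sorted'
Insert 2: shifted 0 elements -> [2, 2, -5, 10, 40, 31]
Insert -5: shifted 2 elements -> [-5, 2, 2, 10, 40, 31]
Insert 10: shifted 0 elements -> [-5, 2, 2, 10, 40, 31]
Insert 40: shifted 0 elements -> [-5, 2, 2, 10, 40, 31]
Insert 31: shifted 1 elements -> [-5, 2, 2, 10, 31, 40]


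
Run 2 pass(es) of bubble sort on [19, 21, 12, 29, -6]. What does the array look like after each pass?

After pass 1: [19, 12, 21, -6, 29] (2 swaps)
After pass 2: [12, 19, -6, 21, 29] (2 swaps)
Total swaps: 4


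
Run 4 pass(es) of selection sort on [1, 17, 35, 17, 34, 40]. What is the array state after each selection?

Pass 1: Select minimum 1 at index 0, swap -> [1, 17, 35, 17, 34, 40]
Pass 2: Select minimum 17 at index 1, swap -> [1, 17, 35, 17, 34, 40]
Pass 3: Select minimum 17 at index 3, swap -> [1, 17, 17, 35, 34, 40]
Pass 4: Select minimum 34 at index 4, swap -> [1, 17, 17, 34, 35, 40]


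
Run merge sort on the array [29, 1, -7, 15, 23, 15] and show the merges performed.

Divide and conquer:
  Merge [1] + [-7] -> [-7, 1]
  Merge [29] + [-7, 1] -> [-7, 1, 29]
  Merge [23] + [15] -> [15, 23]
  Merge [15] + [15, 23] -> [15, 15, 23]
  Merge [-7, 1, 29] + [15, 15, 23] -> [-7, 1, 15, 15, 23, 29]


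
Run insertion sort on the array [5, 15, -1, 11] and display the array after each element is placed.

First element 5 is already 'sorted'
Insert 15: shifted 0 elements -> [5, 15, -1, 11]
Insert -1: shifted 2 elements -> [-1, 5, 15, 11]
Insert 11: shifted 1 elements -> [-1, 5, 11, 15]
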